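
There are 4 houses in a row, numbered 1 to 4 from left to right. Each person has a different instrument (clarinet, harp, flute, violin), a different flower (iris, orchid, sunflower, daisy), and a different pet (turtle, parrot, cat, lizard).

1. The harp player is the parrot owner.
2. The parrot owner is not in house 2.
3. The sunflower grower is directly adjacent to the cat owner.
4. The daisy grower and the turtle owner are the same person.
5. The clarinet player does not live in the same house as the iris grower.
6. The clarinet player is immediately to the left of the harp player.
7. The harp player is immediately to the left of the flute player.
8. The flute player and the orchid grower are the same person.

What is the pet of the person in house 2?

The harp player is in house 3 (clue 1).
From clue 1, the parrot owner must be in house 3.
The clarinet player is in house 2 (clue 6).
The flute player is in house 4 (clue 7).
From clue 8, the orchid grower must be in house 4.
House 1 instrument: only violin fits.
The daisy grower is narrowed to house 1 or 2; consider each.
Placing it in house 1 leads to a contradiction, so it's in house 2.
From clue 4, the turtle owner must be in house 2.
By clue 3, the sunflower grower is in house 3.
By clue 3, the cat owner is in house 4.
House 1's flower must be iris (nothing else left).
That leaves lizard as the pet for house 1.
So: house 1 = violin/iris/lizard, house 2 = clarinet/daisy/turtle, house 3 = harp/sunflower/parrot, house 4 = flute/orchid/cat.

turtle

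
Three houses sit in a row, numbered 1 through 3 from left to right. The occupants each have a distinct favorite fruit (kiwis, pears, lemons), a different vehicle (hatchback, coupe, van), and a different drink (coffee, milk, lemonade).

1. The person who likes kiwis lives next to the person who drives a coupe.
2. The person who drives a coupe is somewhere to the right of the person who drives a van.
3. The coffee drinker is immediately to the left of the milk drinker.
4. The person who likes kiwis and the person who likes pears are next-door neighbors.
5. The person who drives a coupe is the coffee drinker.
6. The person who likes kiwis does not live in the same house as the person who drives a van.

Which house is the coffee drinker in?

Clue 5: the person who drives a coupe is in house 2.
From clue 5, the coffee drinker must be in house 2.
House 1's vehicle must be van (nothing else left).
That leaves hatchback as the vehicle for house 3.
House 1 drink: only lemonade fits.
House 3 drink: only milk fits.
From clue 4, the person who likes pears must be in house 2.
From clue 6, the person who likes kiwis must be in house 3.
House 1's favorite fruit must be lemons (nothing else left).
So: house 1 = lemons/van/lemonade, house 2 = pears/coupe/coffee, house 3 = kiwis/hatchback/milk.

2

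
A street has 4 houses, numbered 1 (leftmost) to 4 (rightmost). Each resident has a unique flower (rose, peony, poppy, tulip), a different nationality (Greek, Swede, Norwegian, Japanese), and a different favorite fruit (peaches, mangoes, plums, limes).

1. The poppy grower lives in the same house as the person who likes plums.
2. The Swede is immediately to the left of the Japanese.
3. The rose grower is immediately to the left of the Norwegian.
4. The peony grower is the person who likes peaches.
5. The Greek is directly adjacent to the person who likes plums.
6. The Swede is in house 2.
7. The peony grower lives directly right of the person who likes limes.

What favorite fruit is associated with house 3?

From clue 6, the Swede must be in house 2.
House 1 nationality: only Greek fits.
From clue 2, the Japanese must be in house 3.
Clue 5: the person who likes plums is in house 2.
That leaves Norwegian as the nationality for house 4.
The poppy grower is in house 2 (clue 1).
Clue 3: the rose grower is in house 3.
From clue 7, the peony grower must be in house 4.
From clue 7, the person who likes limes must be in house 3.
House 1's flower must be tulip (nothing else left).
That leaves mangoes as the favorite fruit for house 1.
That leaves peaches as the favorite fruit for house 4.
So: house 1 = tulip/Greek/mangoes, house 2 = poppy/Swede/plums, house 3 = rose/Japanese/limes, house 4 = peony/Norwegian/peaches.

limes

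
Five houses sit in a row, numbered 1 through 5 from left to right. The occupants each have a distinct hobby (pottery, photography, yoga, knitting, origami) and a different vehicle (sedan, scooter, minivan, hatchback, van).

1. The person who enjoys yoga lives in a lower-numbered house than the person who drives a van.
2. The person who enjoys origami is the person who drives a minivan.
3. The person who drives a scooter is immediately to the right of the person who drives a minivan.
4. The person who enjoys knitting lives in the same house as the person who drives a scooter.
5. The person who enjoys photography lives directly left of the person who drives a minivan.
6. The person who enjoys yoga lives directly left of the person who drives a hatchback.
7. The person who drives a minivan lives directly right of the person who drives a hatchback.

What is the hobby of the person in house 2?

photography

So house 1 gets sedan for vehicle.
The person who enjoys knitting is narrowed to house 4 or 5; consider each.
Placing it in house 5 leads to a contradiction, so it's in house 4.
Clue 4 places the person who drives a scooter in house 4.
That leaves origami as the hobby for house 3.
The only hobby still possible for house 5 is pottery.
That leaves hatchback as the vehicle for house 2.
The only vehicle still possible for house 3 is minivan.
The only vehicle still possible for house 5 is van.
Clue 6 places the person who enjoys yoga in house 1.
That leaves photography as the hobby for house 2.
So: house 1 = yoga/sedan, house 2 = photography/hatchback, house 3 = origami/minivan, house 4 = knitting/scooter, house 5 = pottery/van.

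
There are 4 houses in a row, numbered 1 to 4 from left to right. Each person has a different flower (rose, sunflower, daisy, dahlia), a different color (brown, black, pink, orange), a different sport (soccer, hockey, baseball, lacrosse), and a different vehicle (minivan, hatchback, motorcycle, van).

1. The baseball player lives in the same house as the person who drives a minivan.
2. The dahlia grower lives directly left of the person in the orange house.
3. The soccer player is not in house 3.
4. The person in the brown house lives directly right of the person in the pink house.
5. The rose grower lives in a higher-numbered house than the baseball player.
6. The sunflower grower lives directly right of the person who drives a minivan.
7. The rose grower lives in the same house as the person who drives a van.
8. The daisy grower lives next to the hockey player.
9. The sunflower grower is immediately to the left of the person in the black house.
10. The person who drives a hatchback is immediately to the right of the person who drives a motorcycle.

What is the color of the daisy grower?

pink

That leaves pink as the color for house 1.
From clue 4, the person in the brown house must be in house 2.
House 1 flower: only daisy fits.
House 4 flower: only rose fits.
The person who drives a van is in house 4 (clue 7).
Clue 8: the hockey player is in house 2.
The only sport still possible for house 1 is baseball.
That leaves lacrosse as the sport for house 3.
The only sport still possible for house 4 is soccer.
Clue 1: the person who drives a minivan is in house 1.
By clue 6, the sunflower grower is in house 2.
From clue 9, the person in the black house must be in house 3.
That leaves dahlia as the flower for house 3.
The only color still possible for house 4 is orange.
So house 2 gets motorcycle for vehicle.
House 3's vehicle must be hatchback (nothing else left).
So: house 1 = daisy/pink/baseball/minivan, house 2 = sunflower/brown/hockey/motorcycle, house 3 = dahlia/black/lacrosse/hatchback, house 4 = rose/orange/soccer/van.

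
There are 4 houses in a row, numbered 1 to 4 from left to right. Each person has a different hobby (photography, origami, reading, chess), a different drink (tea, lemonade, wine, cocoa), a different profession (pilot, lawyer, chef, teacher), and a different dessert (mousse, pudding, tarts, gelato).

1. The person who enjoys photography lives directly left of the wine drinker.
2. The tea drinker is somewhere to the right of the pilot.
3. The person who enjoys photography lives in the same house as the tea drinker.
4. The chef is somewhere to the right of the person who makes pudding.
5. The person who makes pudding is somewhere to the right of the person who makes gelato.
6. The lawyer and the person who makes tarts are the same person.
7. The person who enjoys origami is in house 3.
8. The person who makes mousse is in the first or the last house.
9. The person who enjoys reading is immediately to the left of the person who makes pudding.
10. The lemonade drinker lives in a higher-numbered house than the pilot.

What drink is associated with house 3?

Clue 7: the person who enjoys origami is in house 3.
That leaves chess as the hobby for house 4.
House 1's drink must be cocoa (nothing else left).
Clue 1: the wine drinker is in house 3.
The tea drinker is in house 2 (clue 3).
The only hobby still possible for house 1 is reading.
That leaves photography as the hobby for house 2.
House 4 drink: only lemonade fits.
By clue 2, the pilot is in house 1.
The person who makes pudding is in house 2 (clue 9).
That leaves gelato as the dessert for house 1.
That leaves tarts as the dessert for house 3.
So house 4 gets mousse for dessert.
By clue 6, the lawyer is in house 3.
That leaves teacher as the profession for house 2.
House 4 profession: only chef fits.
So: house 1 = reading/cocoa/pilot/gelato, house 2 = photography/tea/teacher/pudding, house 3 = origami/wine/lawyer/tarts, house 4 = chess/lemonade/chef/mousse.

wine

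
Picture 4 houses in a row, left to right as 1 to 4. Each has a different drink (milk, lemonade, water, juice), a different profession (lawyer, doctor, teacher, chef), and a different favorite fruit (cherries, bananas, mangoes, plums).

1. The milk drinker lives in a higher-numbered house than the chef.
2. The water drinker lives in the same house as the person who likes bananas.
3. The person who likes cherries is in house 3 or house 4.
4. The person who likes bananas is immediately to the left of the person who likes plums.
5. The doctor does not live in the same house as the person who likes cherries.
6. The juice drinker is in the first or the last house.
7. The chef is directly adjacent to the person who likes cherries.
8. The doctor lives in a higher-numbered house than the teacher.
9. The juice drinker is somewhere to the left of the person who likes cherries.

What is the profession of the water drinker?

doctor

Clue 9: the juice drinker is in house 1.
House 1 favorite fruit: only mangoes fits.
The only favorite fruit still possible for house 2 is bananas.
The water drinker is in house 2 (clue 2).
The person who likes plums is in house 3 (clue 4).
House 4's favorite fruit must be cherries (nothing else left).
Clue 7 places the chef in house 3.
That leaves lawyer as the profession for house 4.
By clue 1, the milk drinker is in house 4.
From clue 8, the teacher must be in house 1.
So house 3 gets lemonade for drink.
The only profession still possible for house 2 is doctor.
So: house 1 = juice/teacher/mangoes, house 2 = water/doctor/bananas, house 3 = lemonade/chef/plums, house 4 = milk/lawyer/cherries.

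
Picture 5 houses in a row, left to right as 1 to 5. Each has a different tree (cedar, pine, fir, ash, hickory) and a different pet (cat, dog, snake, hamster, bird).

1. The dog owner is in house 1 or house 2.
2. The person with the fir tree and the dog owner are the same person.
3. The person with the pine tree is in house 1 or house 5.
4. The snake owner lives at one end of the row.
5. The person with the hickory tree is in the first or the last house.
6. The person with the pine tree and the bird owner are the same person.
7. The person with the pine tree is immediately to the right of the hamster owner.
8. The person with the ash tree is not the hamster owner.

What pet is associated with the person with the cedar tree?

Clue 7 places the person with the pine tree in house 5.
Clue 7 places the hamster owner in house 4.
The only tree still possible for house 1 is hickory.
House 4 tree: only cedar fits.
So house 3 gets cat for pet.
Clue 2: the dog owner is in house 2.
Clue 6: the bird owner is in house 5.
House 2's tree must be fir (nothing else left).
House 3's tree must be ash (nothing else left).
So house 1 gets snake for pet.
So: house 1 = hickory/snake, house 2 = fir/dog, house 3 = ash/cat, house 4 = cedar/hamster, house 5 = pine/bird.

hamster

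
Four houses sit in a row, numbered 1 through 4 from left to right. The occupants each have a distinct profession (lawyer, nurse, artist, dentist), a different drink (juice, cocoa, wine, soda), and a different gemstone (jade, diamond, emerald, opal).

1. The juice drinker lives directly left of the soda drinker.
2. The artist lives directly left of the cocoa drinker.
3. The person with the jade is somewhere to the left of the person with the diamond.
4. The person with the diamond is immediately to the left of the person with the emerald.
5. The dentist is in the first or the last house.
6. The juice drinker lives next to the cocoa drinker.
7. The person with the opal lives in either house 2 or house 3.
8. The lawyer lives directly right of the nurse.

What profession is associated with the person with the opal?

The only gemstone still possible for house 1 is jade.
The only gemstone still possible for house 4 is emerald.
Clue 4 places the person with the diamond in house 3.
The only gemstone still possible for house 2 is opal.
The dentist is narrowed to house 1 or 4; consider each.
Placing it in house 1 leads to a contradiction, so it's in house 4.
The lawyer is narrowed to house 2 or 3; consider each.
Placing it in house 2 leads to a contradiction, so it's in house 3.
The nurse is in house 2 (clue 8).
That leaves artist as the profession for house 1.
The cocoa drinker is in house 2 (clue 2).
Clue 1: the juice drinker is in house 3.
By clue 1, the soda drinker is in house 4.
That leaves wine as the drink for house 1.
So: house 1 = artist/wine/jade, house 2 = nurse/cocoa/opal, house 3 = lawyer/juice/diamond, house 4 = dentist/soda/emerald.

nurse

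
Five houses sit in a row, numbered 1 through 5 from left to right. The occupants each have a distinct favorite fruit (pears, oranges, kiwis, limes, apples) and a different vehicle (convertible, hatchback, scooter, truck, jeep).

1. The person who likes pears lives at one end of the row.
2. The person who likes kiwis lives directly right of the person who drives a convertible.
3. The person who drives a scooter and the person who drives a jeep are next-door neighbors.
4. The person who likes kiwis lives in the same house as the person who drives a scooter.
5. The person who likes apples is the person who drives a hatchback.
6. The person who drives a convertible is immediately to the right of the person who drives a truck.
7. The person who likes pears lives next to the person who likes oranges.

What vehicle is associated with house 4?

The person who likes oranges is narrowed to house 2 or 4; consider each.
Placing it in house 4 leads to a contradiction, so it's in house 2.
By clue 7, the person who likes pears is in house 1.
That leaves truck as the vehicle for house 1.
Clue 6 places the person who drives a convertible in house 2.
The person who likes kiwis is in house 3 (clue 2).
Clue 4: the person who drives a scooter is in house 3.
From clue 3, the person who drives a jeep must be in house 4.
House 5's vehicle must be hatchback (nothing else left).
Clue 5: the person who likes apples is in house 5.
House 4's favorite fruit must be limes (nothing else left).
So: house 1 = pears/truck, house 2 = oranges/convertible, house 3 = kiwis/scooter, house 4 = limes/jeep, house 5 = apples/hatchback.

jeep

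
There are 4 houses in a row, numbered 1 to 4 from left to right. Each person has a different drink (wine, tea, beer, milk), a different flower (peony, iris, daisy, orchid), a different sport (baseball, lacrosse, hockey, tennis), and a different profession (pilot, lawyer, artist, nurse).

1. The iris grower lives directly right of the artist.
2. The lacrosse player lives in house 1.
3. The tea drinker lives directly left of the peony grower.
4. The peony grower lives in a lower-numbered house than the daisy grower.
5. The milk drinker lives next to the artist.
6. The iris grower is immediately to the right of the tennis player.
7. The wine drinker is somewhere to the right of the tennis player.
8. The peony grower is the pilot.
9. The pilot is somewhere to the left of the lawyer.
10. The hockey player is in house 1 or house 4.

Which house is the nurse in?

1

By clue 2, the lacrosse player is in house 1.
So house 1 gets orchid for flower.
House 4's sport must be hockey (nothing else left).
House 2 flower: only peony fits.
From clue 3, the tea drinker must be in house 1.
Clue 8 places the pilot in house 2.
That leaves nurse as the profession for house 1.
The only profession still possible for house 3 is artist.
So house 4 gets lawyer for profession.
From clue 1, the iris grower must be in house 4.
Clue 6: the tennis player is in house 3.
By clue 7, the wine drinker is in house 4.
That leaves milk as the drink for house 2.
House 3 drink: only beer fits.
So house 3 gets daisy for flower.
So house 2 gets baseball for sport.
So: house 1 = tea/orchid/lacrosse/nurse, house 2 = milk/peony/baseball/pilot, house 3 = beer/daisy/tennis/artist, house 4 = wine/iris/hockey/lawyer.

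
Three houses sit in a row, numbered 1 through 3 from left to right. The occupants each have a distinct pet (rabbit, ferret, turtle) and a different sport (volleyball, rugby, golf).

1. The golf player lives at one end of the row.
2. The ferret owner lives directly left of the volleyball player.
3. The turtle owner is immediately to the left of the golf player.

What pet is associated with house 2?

Clue 3 places the turtle owner in house 2.
Clue 3 places the golf player in house 3.
The only pet still possible for house 3 is rabbit.
The only sport still possible for house 1 is rugby.
That leaves volleyball as the sport for house 2.
So house 1 gets ferret for pet.
So: house 1 = ferret/rugby, house 2 = turtle/volleyball, house 3 = rabbit/golf.

turtle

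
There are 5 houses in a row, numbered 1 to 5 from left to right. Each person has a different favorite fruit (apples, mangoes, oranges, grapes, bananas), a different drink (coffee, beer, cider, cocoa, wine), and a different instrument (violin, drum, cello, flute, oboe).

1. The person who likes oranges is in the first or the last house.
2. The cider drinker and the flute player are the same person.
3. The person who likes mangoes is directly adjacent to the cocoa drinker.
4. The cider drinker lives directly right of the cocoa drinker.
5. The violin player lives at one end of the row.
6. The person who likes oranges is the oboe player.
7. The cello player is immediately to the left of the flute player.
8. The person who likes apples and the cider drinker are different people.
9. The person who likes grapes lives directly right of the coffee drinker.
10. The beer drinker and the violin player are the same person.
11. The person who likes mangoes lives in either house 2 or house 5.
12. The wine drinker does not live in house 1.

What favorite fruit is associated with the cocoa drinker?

The person who likes mangoes is narrowed to house 2 or 5; consider each.
Placing it in house 5 leads to a contradiction, so it's in house 2.
The person who likes oranges is narrowed to house 1 or 5; consider each.
Placing it in house 1 leads to a contradiction, so it's in house 5.
Clue 6: the oboe player is in house 5.
By clue 10, the beer drinker is in house 1.
House 3 drink: only cocoa fits.
That leaves wine as the drink for house 5.
House 1 instrument: only violin fits.
That leaves cello as the instrument for house 3.
From clue 4, the cider drinker must be in house 4.
From clue 7, the flute player must be in house 4.
By clue 9, the person who likes grapes is in house 3.
House 4's favorite fruit must be bananas (nothing else left).
House 2 drink: only coffee fits.
That leaves drum as the instrument for house 2.
House 1 favorite fruit: only apples fits.
So: house 1 = apples/beer/violin, house 2 = mangoes/coffee/drum, house 3 = grapes/cocoa/cello, house 4 = bananas/cider/flute, house 5 = oranges/wine/oboe.

grapes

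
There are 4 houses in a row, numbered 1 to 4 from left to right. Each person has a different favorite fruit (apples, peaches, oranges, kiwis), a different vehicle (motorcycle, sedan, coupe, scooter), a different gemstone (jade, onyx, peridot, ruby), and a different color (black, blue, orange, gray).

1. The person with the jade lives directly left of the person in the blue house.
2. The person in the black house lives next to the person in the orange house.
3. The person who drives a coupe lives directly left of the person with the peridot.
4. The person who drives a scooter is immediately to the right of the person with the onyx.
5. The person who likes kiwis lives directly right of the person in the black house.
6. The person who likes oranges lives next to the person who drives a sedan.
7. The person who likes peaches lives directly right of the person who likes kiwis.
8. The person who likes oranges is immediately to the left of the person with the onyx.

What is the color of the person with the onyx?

The person who likes kiwis is narrowed to house 2 or 3; consider each.
Placing it in house 2 leads to a contradiction, so it's in house 3.
From clue 5, the person in the black house must be in house 2.
By clue 7, the person who likes peaches is in house 4.
House 1 gemstone: only ruby fits.
So house 4 gets peridot for gemstone.
By clue 3, the person who drives a coupe is in house 3.
House 4's vehicle must be scooter (nothing else left).
Clue 4 places the person with the onyx in house 3.
The person who likes oranges is in house 2 (clue 8).
The only favorite fruit still possible for house 1 is apples.
That leaves jade as the gemstone for house 2.
From clue 1, the person in the blue house must be in house 3.
From clue 6, the person who drives a sedan must be in house 1.
That leaves motorcycle as the vehicle for house 2.
House 1 color: only orange fits.
House 4 color: only gray fits.
So: house 1 = apples/sedan/ruby/orange, house 2 = oranges/motorcycle/jade/black, house 3 = kiwis/coupe/onyx/blue, house 4 = peaches/scooter/peridot/gray.

blue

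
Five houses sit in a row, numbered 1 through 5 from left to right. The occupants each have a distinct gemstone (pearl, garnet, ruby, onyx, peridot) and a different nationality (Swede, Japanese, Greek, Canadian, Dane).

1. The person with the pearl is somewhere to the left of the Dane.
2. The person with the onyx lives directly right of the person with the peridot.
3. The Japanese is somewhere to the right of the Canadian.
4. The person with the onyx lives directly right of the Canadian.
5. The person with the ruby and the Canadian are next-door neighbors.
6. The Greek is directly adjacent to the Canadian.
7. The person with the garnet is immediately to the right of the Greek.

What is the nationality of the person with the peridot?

The person with the garnet is narrowed to house 2 or 3 or 4 or 5; consider each.
Placing it in house 2 and house 3 and house 4 leads to a contradiction, so it's in house 5.
The Greek is in house 4 (clue 7).
From clue 6, the Canadian must be in house 3.
So house 1 gets Swede for nationality.
Clue 3: the Japanese is in house 5.
By clue 4, the person with the onyx is in house 4.
House 2's nationality must be Dane (nothing else left).
By clue 1, the person with the pearl is in house 1.
By clue 2, the person with the peridot is in house 3.
House 2 gemstone: only ruby fits.
So: house 1 = pearl/Swede, house 2 = ruby/Dane, house 3 = peridot/Canadian, house 4 = onyx/Greek, house 5 = garnet/Japanese.

Canadian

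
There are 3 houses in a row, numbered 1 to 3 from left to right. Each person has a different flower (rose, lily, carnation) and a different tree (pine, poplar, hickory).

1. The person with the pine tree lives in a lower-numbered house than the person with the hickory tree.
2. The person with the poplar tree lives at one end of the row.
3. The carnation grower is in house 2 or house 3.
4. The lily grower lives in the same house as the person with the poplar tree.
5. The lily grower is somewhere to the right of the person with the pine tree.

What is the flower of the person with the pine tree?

Clue 5: the lily grower is in house 3.
The only flower still possible for house 1 is rose.
So house 2 gets carnation for flower.
The person with the poplar tree is in house 3 (clue 4).
That leaves pine as the tree for house 1.
That leaves hickory as the tree for house 2.
So: house 1 = rose/pine, house 2 = carnation/hickory, house 3 = lily/poplar.

rose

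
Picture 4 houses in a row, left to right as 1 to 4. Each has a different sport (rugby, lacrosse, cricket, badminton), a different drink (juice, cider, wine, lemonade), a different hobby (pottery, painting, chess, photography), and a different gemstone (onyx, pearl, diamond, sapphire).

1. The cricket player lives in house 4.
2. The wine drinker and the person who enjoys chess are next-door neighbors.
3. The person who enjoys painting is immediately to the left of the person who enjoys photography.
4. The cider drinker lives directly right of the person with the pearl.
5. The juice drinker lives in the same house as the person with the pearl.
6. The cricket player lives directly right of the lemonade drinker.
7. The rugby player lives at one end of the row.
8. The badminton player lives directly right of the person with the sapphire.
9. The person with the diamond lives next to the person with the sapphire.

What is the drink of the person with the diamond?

lemonade

From clue 1, the cricket player must be in house 4.
The lemonade drinker is in house 3 (clue 6).
The juice drinker is in house 1 (clue 5).
The person with the pearl is in house 1 (clue 5).
So house 1 gets rugby for sport.
So house 2 gets sapphire for gemstone.
That leaves onyx as the gemstone for house 4.
By clue 4, the cider drinker is in house 2.
Clue 8: the badminton player is in house 3.
The only sport still possible for house 2 is lacrosse.
So house 4 gets wine for drink.
House 3's gemstone must be diamond (nothing else left).
By clue 2, the person who enjoys chess is in house 3.
Clue 3 places the person who enjoys painting in house 1.
Clue 3 places the person who enjoys photography in house 2.
The only hobby still possible for house 4 is pottery.
So: house 1 = rugby/juice/painting/pearl, house 2 = lacrosse/cider/photography/sapphire, house 3 = badminton/lemonade/chess/diamond, house 4 = cricket/wine/pottery/onyx.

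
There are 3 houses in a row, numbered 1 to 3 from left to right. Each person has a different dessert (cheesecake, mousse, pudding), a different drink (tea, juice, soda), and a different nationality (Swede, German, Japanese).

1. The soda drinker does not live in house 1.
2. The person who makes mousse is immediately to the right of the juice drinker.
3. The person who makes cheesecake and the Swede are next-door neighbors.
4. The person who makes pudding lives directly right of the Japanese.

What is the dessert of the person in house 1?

House 1 dessert: only cheesecake fits.
Clue 3 places the Swede in house 2.
So house 1 gets Japanese for nationality.
House 3's nationality must be German (nothing else left).
By clue 4, the person who makes pudding is in house 2.
So house 3 gets mousse for dessert.
The juice drinker is in house 2 (clue 2).
House 1 drink: only tea fits.
The only drink still possible for house 3 is soda.
So: house 1 = cheesecake/tea/Japanese, house 2 = pudding/juice/Swede, house 3 = mousse/soda/German.

cheesecake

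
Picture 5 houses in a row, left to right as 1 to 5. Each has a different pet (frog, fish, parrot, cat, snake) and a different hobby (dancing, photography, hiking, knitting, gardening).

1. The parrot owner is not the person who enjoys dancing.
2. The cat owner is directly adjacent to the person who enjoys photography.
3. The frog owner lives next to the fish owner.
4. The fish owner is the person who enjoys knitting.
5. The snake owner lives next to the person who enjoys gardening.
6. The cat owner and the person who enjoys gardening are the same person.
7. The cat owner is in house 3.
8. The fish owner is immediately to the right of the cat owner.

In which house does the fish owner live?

From clue 7, the cat owner must be in house 3.
The fish owner is in house 4 (clue 8).
The frog owner is in house 5 (clue 3).
From clue 4, the person who enjoys knitting must be in house 4.
By clue 6, the person who enjoys gardening is in house 3.
Clue 5 places the snake owner in house 2.
House 1 pet: only parrot fits.
The only hobby still possible for house 2 is photography.
The person who enjoys dancing is in house 5 (clue 1).
So house 1 gets hiking for hobby.
So: house 1 = parrot/hiking, house 2 = snake/photography, house 3 = cat/gardening, house 4 = fish/knitting, house 5 = frog/dancing.

4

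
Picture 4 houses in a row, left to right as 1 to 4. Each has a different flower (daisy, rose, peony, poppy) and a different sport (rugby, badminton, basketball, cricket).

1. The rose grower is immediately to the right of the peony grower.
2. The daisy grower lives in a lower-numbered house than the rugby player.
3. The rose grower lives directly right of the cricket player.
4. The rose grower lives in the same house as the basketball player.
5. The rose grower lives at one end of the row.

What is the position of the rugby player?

2

Clue 5: the rose grower is in house 4.
Clue 1 places the peony grower in house 3.
The cricket player is in house 3 (clue 3).
Clue 4: the basketball player is in house 4.
House 1 sport: only badminton fits.
That leaves rugby as the sport for house 2.
From clue 2, the daisy grower must be in house 1.
House 2 flower: only poppy fits.
So: house 1 = daisy/badminton, house 2 = poppy/rugby, house 3 = peony/cricket, house 4 = rose/basketball.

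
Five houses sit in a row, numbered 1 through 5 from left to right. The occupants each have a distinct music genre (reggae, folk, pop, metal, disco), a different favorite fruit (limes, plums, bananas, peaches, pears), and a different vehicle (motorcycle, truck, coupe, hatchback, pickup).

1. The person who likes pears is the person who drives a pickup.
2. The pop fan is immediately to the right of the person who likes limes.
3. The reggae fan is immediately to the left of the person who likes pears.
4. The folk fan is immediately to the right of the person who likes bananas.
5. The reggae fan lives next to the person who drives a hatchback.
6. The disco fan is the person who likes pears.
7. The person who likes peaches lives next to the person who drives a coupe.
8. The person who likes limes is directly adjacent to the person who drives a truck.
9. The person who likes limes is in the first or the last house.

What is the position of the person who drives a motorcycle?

1

From clue 9, the person who likes limes must be in house 1.
From clue 2, the pop fan must be in house 2.
Clue 8: the person who drives a truck is in house 2.
The only music genre still possible for house 1 is metal.
The disco fan is narrowed to house 4 or 5; consider each.
Placing it in house 4 leads to a contradiction, so it's in house 5.
The person who likes pears is in house 5 (clue 6).
Clue 1 places the person who drives a pickup in house 5.
By clue 3, the reggae fan is in house 4.
The only music genre still possible for house 3 is folk.
By clue 4, the person who likes bananas is in house 2.
House 3 vehicle: only hatchback fits.
By clue 7, the person who likes peaches is in house 3.
Clue 7 places the person who drives a coupe in house 4.
That leaves plums as the favorite fruit for house 4.
The only vehicle still possible for house 1 is motorcycle.
So: house 1 = metal/limes/motorcycle, house 2 = pop/bananas/truck, house 3 = folk/peaches/hatchback, house 4 = reggae/plums/coupe, house 5 = disco/pears/pickup.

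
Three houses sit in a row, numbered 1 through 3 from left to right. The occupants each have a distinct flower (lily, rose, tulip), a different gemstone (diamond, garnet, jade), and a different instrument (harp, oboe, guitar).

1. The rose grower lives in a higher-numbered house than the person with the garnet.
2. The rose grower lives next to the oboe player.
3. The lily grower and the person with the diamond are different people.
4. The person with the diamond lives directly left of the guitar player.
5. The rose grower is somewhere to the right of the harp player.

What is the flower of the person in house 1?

lily

The only gemstone still possible for house 3 is jade.
The rose grower is narrowed to house 2 or 3; consider each.
Placing it in house 2 leads to a contradiction, so it's in house 3.
The oboe player is in house 2 (clue 2).
House 1's instrument must be harp (nothing else left).
House 3 instrument: only guitar fits.
Clue 4: the person with the diamond is in house 2.
House 1 gemstone: only garnet fits.
Clue 3: the lily grower is in house 1.
So house 2 gets tulip for flower.
So: house 1 = lily/garnet/harp, house 2 = tulip/diamond/oboe, house 3 = rose/jade/guitar.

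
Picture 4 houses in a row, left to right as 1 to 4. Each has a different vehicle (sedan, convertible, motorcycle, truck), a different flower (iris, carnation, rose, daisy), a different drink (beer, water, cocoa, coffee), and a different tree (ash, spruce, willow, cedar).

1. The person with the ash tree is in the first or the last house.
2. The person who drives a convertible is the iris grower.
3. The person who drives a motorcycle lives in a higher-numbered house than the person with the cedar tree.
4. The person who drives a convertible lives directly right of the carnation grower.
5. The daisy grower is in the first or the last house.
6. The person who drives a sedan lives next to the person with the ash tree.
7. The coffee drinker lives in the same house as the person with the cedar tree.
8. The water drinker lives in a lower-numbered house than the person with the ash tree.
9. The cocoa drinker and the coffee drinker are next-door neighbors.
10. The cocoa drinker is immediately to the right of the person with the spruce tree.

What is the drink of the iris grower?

cocoa

Clue 8 places the person with the ash tree in house 4.
So house 1 gets truck for vehicle.
Clue 6 places the person who drives a sedan in house 3.
The person who drives a convertible is narrowed to house 2 or 4; consider each.
Placing it in house 4 leads to a contradiction, so it's in house 2.
By clue 2, the iris grower is in house 2.
Clue 4: the carnation grower is in house 1.
House 4 vehicle: only motorcycle fits.
House 3's flower must be rose (nothing else left).
So house 4 gets daisy for flower.
The cocoa drinker is narrowed to house 2 or 3 or 4; consider each.
Placing it in house 3 and house 4 leads to a contradiction, so it's in house 2.
The person with the spruce tree is in house 1 (clue 10).
So house 4 gets beer for drink.
By clue 7, the coffee drinker is in house 3.
The person with the cedar tree is in house 3 (clue 7).
The only drink still possible for house 1 is water.
House 2's tree must be willow (nothing else left).
So: house 1 = truck/carnation/water/spruce, house 2 = convertible/iris/cocoa/willow, house 3 = sedan/rose/coffee/cedar, house 4 = motorcycle/daisy/beer/ash.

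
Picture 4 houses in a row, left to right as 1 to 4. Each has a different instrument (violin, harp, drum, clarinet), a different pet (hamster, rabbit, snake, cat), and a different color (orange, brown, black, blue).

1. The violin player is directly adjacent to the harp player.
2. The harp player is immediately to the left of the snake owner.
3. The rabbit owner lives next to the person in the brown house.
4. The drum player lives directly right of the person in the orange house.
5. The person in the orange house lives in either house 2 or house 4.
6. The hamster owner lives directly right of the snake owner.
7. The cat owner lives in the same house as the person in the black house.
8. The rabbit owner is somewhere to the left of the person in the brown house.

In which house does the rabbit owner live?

2

Clue 5 places the person in the orange house in house 2.
The drum player is in house 3 (clue 4).
That leaves cat as the pet for house 1.
House 4's pet must be hamster (nothing else left).
By clue 6, the snake owner is in house 3.
From clue 7, the person in the black house must be in house 1.
House 4 instrument: only clarinet fits.
House 2's pet must be rabbit (nothing else left).
Clue 2 places the harp player in house 2.
Clue 3 places the person in the brown house in house 3.
House 1's instrument must be violin (nothing else left).
So house 4 gets blue for color.
So: house 1 = violin/cat/black, house 2 = harp/rabbit/orange, house 3 = drum/snake/brown, house 4 = clarinet/hamster/blue.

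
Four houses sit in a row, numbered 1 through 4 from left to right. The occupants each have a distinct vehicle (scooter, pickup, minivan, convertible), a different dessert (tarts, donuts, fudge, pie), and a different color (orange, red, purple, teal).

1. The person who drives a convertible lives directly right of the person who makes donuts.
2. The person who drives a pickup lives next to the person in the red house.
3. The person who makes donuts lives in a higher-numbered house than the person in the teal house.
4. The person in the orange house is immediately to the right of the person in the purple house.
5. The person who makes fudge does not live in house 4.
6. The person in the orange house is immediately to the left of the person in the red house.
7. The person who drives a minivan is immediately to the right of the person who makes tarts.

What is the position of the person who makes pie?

4

House 4 dessert: only pie fits.
That leaves red as the color for house 4.
From clue 2, the person who drives a pickup must be in house 3.
The person in the orange house is in house 3 (clue 6).
The only vehicle still possible for house 1 is scooter.
That leaves minivan as the vehicle for house 2.
So house 4 gets convertible for vehicle.
The person who makes donuts is in house 3 (clue 1).
Clue 4: the person in the purple house is in house 2.
The person who makes tarts is in house 1 (clue 7).
House 2 dessert: only fudge fits.
So house 1 gets teal for color.
So: house 1 = scooter/tarts/teal, house 2 = minivan/fudge/purple, house 3 = pickup/donuts/orange, house 4 = convertible/pie/red.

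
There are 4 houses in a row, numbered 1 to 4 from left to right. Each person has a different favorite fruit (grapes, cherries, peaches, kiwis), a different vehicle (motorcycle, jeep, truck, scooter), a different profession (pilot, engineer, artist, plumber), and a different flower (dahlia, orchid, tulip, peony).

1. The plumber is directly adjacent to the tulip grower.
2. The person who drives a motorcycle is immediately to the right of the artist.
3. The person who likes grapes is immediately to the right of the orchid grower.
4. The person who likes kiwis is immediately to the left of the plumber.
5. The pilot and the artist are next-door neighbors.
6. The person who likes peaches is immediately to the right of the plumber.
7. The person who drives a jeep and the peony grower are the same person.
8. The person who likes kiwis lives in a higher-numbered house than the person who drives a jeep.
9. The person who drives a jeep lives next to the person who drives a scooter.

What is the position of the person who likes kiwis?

The only favorite fruit still possible for house 1 is cherries.
By clue 4, the person who likes kiwis is in house 2.
Clue 4 places the plumber in house 3.
From clue 6, the person who likes peaches must be in house 4.
Clue 8: the person who drives a jeep is in house 1.
By clue 9, the person who drives a scooter is in house 2.
The only favorite fruit still possible for house 3 is grapes.
By clue 2, the person who drives a motorcycle is in house 3.
From clue 2, the artist must be in house 2.
By clue 3, the orchid grower is in house 2.
Clue 5 places the pilot in house 1.
Clue 7 places the peony grower in house 1.
House 4's vehicle must be truck (nothing else left).
That leaves engineer as the profession for house 4.
House 3's flower must be dahlia (nothing else left).
That leaves tulip as the flower for house 4.
So: house 1 = cherries/jeep/pilot/peony, house 2 = kiwis/scooter/artist/orchid, house 3 = grapes/motorcycle/plumber/dahlia, house 4 = peaches/truck/engineer/tulip.

2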